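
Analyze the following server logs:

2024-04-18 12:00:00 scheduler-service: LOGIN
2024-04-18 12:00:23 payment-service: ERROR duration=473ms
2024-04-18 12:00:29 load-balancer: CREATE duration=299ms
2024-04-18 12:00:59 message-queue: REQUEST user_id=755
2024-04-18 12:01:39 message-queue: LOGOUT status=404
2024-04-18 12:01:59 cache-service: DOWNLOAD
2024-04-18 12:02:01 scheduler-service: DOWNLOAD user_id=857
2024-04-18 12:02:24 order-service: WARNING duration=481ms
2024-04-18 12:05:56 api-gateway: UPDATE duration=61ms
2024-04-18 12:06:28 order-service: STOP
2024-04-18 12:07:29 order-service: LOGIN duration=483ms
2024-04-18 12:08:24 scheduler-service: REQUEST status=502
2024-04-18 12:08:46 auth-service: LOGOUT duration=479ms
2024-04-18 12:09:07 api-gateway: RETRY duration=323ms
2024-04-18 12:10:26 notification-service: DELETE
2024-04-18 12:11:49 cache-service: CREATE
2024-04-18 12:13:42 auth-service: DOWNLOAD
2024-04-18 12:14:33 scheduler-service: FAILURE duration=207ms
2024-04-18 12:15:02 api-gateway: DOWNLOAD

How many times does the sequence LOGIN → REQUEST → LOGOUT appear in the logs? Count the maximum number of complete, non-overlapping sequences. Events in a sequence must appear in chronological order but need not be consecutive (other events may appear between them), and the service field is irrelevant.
2

To count sequences:

1. Look for pattern: LOGIN → REQUEST → LOGOUT
2. Greedily scan the log in chronological order, matching each sequence element in turn (ignoring service)
3. Each time the full pattern completes, increment the count and restart matching from the next event
4. Complete non-overlapping sequences found: 2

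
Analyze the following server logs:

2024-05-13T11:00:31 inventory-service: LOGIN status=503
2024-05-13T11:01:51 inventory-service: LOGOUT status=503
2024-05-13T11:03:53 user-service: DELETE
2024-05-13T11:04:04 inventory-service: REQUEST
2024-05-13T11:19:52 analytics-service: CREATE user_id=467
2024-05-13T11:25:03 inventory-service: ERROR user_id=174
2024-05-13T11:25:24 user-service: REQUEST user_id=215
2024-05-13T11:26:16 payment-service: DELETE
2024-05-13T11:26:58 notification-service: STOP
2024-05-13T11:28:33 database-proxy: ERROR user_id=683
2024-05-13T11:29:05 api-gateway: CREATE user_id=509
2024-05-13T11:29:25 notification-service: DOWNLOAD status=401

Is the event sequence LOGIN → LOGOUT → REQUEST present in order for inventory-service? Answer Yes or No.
Yes

To verify sequence order:

1. Find all events in sequence LOGIN → LOGOUT → REQUEST for inventory-service
2. Extract their timestamps
3. Check if timestamps are in ascending order
4. Result: Yes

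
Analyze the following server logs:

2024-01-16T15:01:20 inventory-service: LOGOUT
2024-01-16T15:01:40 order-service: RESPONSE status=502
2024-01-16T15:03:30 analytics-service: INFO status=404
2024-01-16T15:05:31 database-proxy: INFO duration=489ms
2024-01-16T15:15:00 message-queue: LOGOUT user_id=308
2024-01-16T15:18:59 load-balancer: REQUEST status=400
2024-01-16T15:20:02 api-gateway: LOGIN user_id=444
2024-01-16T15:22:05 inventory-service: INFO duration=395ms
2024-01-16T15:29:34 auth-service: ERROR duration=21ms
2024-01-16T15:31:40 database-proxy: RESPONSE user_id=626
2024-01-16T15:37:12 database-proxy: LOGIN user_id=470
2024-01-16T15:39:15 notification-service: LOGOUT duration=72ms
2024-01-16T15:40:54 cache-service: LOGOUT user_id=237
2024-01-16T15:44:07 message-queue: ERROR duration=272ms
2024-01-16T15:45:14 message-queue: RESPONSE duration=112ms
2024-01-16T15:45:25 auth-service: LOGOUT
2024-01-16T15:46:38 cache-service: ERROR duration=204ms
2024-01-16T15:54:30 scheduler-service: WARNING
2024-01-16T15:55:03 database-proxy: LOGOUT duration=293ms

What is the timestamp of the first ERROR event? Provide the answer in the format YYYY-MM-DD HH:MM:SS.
2024-01-16 15:29:34

To find the first event:

1. Filter for all ERROR events
2. Sort by timestamp
3. Select the first one
4. Timestamp: 2024-01-16 15:29:34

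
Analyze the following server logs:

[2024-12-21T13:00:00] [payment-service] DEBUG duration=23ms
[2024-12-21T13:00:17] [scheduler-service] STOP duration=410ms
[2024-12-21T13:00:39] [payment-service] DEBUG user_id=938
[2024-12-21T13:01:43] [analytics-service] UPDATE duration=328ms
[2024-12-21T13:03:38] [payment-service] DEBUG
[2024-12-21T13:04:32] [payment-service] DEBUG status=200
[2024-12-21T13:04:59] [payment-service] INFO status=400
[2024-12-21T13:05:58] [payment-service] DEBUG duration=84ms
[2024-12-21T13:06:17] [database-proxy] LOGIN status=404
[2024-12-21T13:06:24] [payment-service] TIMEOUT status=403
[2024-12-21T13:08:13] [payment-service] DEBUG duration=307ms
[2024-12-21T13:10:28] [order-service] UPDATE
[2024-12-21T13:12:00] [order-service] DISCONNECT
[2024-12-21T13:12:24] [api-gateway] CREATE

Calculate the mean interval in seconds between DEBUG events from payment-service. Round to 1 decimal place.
98.6

To calculate average interval:

1. Find all DEBUG events for payment-service in order
2. Calculate time gaps between consecutive events
3. Compute mean of gaps: 493 / 5 = 98.6 seconds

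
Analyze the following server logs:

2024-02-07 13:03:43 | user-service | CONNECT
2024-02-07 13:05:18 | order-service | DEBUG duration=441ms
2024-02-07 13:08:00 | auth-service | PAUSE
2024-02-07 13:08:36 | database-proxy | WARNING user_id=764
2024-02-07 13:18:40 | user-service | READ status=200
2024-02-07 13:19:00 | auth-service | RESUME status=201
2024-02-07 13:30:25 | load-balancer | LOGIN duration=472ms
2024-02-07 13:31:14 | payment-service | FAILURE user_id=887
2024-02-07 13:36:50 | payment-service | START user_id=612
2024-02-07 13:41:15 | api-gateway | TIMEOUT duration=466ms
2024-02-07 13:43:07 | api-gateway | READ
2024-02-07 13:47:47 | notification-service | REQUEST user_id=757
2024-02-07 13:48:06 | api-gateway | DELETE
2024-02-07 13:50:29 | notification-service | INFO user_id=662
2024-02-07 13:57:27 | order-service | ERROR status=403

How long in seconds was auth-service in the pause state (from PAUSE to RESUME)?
660

To calculate state duration:

1. Find PAUSE event for auth-service: 2024-02-07 13:08:00
2. Find RESUME event for auth-service: 2024-02-07 13:19:00
3. Calculate duration: 2024-02-07 13:19:00 - 2024-02-07 13:08:00 = 660 seconds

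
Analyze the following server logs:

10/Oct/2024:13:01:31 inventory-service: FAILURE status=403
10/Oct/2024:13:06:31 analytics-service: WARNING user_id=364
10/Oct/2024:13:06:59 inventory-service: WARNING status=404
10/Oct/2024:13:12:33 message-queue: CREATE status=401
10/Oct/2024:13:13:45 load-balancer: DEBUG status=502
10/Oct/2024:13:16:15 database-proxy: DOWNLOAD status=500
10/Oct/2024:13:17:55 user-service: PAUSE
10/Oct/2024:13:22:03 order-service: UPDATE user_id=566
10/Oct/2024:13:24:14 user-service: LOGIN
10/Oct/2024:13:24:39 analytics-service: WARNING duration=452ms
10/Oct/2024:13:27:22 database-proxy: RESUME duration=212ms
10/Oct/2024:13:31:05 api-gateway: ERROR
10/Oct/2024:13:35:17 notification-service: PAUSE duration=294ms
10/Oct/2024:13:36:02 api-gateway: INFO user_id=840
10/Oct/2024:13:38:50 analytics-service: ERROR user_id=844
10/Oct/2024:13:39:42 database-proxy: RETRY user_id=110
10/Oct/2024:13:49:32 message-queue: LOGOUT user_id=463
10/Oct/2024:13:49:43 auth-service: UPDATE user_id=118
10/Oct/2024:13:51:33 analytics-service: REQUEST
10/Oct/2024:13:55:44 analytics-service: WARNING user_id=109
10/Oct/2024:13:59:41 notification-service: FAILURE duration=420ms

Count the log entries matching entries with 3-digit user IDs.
8

To find matching entries:

1. Pattern to match: entries with 3-digit user IDs
2. Scan each log entry for the pattern
3. Count matches: 8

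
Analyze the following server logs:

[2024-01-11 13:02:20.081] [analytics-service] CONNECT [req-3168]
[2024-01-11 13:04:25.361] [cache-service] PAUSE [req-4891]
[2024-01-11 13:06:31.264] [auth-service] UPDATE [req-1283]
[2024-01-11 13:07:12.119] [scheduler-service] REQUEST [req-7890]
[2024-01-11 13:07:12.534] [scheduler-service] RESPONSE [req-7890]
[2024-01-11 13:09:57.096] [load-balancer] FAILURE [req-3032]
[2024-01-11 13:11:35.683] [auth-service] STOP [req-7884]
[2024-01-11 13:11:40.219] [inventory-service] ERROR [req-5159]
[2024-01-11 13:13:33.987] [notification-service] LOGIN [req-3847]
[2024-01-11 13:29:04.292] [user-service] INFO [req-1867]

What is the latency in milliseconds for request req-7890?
415

To calculate latency:

1. Find REQUEST with id req-7890: 2024-01-11 13:07:12.119
2. Find RESPONSE with id req-7890: 2024-01-11 13:07:12.534
3. Latency: 2024-01-11 13:07:12.534 - 2024-01-11 13:07:12.119 = 415ms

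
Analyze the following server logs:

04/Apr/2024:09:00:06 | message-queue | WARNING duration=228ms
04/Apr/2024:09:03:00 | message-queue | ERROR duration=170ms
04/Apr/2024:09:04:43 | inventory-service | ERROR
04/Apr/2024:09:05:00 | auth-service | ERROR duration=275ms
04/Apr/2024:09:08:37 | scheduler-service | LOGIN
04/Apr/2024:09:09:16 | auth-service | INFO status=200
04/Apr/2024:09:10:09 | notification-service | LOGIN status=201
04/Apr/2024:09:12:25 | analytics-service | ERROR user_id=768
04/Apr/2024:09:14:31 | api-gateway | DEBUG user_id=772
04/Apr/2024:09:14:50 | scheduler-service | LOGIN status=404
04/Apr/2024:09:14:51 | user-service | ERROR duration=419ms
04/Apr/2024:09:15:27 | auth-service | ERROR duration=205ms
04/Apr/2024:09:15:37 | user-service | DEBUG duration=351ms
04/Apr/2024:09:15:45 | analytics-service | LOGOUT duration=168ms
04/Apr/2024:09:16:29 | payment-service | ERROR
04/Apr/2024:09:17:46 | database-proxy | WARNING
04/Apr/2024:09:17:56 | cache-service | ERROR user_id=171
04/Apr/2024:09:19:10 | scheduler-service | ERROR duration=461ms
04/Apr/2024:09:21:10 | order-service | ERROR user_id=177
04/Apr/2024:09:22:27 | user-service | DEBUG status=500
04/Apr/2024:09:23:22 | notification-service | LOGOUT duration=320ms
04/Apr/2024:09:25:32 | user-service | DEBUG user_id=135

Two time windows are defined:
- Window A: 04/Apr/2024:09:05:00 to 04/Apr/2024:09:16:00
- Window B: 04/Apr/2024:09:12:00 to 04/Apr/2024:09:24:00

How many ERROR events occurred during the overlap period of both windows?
3

To find overlap events:

1. Window A: 04/Apr/2024:09:05:00 to 04/Apr/2024:09:16:00
2. Window B: 04/Apr/2024:09:12:00 to 04/Apr/2024:09:24:00
3. Overlap period: 04/Apr/2024:09:12:00 to 04/Apr/2024:09:16:00
4. Count ERROR events in overlap: 3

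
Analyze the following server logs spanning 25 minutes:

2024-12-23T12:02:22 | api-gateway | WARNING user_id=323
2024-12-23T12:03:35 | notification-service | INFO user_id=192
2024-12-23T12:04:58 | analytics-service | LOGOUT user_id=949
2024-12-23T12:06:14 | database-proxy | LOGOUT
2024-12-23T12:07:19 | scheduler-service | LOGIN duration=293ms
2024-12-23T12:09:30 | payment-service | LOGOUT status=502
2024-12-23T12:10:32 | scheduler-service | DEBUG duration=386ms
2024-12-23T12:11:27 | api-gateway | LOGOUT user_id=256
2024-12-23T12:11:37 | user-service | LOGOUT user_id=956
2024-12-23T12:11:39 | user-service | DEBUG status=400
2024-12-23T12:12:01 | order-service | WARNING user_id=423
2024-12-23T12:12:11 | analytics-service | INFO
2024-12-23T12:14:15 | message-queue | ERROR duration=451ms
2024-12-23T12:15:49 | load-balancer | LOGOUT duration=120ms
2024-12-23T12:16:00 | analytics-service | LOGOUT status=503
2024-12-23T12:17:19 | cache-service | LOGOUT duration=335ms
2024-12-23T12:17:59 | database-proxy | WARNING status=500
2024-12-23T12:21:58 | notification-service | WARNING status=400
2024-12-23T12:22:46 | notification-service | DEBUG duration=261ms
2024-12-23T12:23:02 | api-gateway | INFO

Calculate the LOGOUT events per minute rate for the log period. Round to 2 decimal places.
0.32

To calculate the rate:

1. Count total LOGOUT events: 8
2. Total time period: 25 minutes
3. Rate = 8 / 25 = 0.32 events per minute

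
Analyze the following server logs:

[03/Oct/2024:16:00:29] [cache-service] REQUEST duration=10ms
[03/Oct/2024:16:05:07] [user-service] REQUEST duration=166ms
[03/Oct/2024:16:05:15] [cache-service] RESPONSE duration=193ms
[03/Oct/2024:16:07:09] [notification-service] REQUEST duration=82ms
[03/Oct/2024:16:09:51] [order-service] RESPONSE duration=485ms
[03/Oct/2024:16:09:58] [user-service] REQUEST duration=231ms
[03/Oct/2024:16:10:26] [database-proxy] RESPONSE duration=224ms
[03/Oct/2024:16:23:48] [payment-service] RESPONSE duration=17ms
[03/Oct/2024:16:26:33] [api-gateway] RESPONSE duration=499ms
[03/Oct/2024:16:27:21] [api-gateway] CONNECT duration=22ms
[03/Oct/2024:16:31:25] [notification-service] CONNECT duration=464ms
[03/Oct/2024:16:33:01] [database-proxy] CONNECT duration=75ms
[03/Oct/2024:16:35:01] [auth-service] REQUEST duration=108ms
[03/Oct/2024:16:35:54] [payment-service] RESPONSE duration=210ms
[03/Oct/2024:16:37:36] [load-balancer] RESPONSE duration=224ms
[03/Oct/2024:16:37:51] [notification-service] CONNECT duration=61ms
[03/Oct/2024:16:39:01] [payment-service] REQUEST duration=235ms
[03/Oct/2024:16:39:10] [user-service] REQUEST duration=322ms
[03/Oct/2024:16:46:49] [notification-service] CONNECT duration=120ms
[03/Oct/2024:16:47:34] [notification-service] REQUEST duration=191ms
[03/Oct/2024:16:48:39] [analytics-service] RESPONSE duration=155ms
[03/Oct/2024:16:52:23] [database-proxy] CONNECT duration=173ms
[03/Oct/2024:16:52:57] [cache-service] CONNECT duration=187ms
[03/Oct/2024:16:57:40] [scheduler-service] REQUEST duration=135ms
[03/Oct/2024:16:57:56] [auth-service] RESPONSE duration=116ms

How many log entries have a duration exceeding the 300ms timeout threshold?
4

To count timeouts:

1. Threshold: 300ms
2. Extract duration from each log entry
3. Count entries where duration > 300
4. Timeout count: 4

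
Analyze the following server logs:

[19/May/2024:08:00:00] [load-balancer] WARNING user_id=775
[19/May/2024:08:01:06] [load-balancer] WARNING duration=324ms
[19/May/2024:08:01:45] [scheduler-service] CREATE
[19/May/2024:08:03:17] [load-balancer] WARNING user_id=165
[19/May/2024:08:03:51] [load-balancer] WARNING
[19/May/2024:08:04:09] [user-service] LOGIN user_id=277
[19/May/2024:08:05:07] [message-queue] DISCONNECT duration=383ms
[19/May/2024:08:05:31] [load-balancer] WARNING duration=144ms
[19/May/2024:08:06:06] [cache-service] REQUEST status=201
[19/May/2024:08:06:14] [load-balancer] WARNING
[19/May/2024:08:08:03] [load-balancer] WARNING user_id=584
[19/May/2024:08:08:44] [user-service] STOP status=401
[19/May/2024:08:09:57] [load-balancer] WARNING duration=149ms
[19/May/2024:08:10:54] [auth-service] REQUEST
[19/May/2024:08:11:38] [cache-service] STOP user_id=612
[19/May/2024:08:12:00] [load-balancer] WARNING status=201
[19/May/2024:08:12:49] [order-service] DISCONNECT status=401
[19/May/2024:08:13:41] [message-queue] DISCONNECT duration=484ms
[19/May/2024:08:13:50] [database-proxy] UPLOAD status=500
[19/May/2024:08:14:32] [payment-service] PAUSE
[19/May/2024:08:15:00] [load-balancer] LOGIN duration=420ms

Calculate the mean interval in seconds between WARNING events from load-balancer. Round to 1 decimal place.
90.0

To calculate average interval:

1. Find all WARNING events for load-balancer in order
2. Calculate time gaps between consecutive events
3. Compute mean of gaps: 720 / 8 = 90.0 seconds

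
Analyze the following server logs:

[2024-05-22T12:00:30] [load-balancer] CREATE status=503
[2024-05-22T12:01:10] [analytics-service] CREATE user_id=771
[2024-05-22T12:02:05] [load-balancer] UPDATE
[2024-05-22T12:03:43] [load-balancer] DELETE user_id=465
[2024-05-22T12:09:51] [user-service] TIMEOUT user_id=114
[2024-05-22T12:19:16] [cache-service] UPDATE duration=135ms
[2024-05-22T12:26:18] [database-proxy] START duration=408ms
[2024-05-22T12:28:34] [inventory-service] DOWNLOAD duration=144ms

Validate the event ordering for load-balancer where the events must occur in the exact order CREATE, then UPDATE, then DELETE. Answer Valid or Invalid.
Valid

To validate ordering:

1. Required order: CREATE → UPDATE → DELETE
2. Rule: the events must occur in the exact order CREATE, then UPDATE, then DELETE
3. Check actual order of events for load-balancer
4. Result: Valid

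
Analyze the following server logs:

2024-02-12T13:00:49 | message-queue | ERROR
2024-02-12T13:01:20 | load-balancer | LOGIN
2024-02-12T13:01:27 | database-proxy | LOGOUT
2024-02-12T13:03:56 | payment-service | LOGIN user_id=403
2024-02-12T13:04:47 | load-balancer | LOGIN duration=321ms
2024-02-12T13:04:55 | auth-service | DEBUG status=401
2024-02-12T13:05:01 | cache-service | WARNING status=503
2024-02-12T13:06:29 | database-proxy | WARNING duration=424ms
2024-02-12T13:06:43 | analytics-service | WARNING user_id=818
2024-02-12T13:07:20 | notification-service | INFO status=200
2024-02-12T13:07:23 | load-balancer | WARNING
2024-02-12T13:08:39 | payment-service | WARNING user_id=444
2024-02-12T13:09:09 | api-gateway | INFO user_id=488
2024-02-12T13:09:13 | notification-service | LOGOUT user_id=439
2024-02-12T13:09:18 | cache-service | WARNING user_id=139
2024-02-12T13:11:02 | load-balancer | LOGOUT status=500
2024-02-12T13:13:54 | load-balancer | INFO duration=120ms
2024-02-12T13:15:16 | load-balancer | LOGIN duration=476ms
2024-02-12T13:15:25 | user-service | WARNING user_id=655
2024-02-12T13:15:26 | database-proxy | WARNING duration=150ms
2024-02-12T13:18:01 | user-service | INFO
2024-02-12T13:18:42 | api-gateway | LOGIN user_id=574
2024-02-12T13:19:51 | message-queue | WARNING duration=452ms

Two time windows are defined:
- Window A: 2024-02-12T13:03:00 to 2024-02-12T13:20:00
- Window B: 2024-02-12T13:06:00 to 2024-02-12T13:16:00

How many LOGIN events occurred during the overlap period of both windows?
1

To find overlap events:

1. Window A: 2024-02-12T13:03:00 to 2024-02-12T13:20:00
2. Window B: 2024-02-12T13:06:00 to 2024-02-12T13:16:00
3. Overlap period: 2024-02-12T13:06:00 to 2024-02-12T13:16:00
4. Count LOGIN events in overlap: 1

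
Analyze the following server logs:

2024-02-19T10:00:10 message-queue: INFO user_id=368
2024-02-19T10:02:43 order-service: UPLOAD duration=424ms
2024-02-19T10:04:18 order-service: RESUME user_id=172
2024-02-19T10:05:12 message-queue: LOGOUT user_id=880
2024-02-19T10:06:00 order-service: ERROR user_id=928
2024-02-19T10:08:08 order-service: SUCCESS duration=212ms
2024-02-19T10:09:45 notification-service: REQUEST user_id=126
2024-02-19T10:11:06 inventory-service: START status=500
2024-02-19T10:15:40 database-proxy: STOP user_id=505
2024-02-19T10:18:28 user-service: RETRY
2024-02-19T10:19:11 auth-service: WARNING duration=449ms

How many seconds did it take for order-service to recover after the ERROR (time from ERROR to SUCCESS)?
128

To calculate recovery time:

1. Find ERROR event for order-service: 2024-02-19T10:06:00
2. Find next SUCCESS event for order-service: 2024-02-19T10:08:08
3. Recovery time: 2024-02-19T10:08:08 - 2024-02-19T10:06:00 = 128 seconds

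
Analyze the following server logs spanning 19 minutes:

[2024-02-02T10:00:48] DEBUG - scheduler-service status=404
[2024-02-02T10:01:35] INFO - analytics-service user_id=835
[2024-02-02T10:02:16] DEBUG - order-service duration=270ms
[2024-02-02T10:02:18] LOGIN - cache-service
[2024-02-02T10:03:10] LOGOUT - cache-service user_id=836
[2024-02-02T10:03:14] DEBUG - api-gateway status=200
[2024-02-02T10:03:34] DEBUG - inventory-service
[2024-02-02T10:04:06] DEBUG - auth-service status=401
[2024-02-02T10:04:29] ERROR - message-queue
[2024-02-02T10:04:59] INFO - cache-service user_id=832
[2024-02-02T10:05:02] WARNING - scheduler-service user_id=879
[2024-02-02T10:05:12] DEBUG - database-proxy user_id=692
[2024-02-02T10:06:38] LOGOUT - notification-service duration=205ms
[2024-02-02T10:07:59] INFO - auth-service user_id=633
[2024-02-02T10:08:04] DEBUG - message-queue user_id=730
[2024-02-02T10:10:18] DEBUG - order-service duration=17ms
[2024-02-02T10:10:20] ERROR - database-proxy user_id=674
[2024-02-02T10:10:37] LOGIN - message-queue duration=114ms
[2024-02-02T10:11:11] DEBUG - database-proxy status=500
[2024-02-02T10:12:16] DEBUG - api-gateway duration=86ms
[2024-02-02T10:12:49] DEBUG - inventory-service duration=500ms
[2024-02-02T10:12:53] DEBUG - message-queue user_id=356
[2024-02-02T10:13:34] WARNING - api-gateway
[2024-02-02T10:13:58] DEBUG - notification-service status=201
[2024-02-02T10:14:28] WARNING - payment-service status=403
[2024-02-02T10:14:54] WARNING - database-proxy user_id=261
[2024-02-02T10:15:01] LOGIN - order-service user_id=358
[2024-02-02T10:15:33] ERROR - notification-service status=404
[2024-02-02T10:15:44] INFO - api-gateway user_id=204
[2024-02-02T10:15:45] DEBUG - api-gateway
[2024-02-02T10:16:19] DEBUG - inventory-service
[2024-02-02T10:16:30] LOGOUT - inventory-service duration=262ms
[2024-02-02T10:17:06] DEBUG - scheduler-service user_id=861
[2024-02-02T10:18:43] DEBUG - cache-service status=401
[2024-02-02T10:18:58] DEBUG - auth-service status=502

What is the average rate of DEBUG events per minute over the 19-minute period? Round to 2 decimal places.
0.95

To calculate the rate:

1. Count total DEBUG events: 18
2. Total time period: 19 minutes
3. Rate = 18 / 19 = 0.95 events per minute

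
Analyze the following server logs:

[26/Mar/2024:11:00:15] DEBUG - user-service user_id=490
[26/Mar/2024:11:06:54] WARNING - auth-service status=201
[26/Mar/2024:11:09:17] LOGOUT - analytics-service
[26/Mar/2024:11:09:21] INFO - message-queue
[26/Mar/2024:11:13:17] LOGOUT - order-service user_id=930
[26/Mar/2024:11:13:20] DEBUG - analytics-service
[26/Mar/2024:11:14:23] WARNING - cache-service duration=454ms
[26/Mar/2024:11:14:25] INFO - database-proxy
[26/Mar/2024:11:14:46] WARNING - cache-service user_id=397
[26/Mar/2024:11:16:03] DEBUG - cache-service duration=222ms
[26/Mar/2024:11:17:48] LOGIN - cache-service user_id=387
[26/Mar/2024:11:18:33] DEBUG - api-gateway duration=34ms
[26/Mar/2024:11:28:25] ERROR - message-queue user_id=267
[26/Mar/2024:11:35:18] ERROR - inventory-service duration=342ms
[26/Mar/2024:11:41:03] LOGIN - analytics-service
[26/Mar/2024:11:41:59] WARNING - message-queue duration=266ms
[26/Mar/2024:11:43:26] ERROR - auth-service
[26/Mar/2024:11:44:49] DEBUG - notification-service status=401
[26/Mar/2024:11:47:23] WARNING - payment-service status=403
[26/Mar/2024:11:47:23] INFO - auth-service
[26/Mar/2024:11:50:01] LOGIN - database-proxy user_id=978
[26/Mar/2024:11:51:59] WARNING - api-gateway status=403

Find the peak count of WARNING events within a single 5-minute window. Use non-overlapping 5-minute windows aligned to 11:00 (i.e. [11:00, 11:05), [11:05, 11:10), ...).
2

To find the burst window:

1. Divide the log period into non-overlapping 5-minute windows starting at 11:00
2. Count WARNING events in each window
3. Find the window with maximum count
4. Maximum events in a window: 2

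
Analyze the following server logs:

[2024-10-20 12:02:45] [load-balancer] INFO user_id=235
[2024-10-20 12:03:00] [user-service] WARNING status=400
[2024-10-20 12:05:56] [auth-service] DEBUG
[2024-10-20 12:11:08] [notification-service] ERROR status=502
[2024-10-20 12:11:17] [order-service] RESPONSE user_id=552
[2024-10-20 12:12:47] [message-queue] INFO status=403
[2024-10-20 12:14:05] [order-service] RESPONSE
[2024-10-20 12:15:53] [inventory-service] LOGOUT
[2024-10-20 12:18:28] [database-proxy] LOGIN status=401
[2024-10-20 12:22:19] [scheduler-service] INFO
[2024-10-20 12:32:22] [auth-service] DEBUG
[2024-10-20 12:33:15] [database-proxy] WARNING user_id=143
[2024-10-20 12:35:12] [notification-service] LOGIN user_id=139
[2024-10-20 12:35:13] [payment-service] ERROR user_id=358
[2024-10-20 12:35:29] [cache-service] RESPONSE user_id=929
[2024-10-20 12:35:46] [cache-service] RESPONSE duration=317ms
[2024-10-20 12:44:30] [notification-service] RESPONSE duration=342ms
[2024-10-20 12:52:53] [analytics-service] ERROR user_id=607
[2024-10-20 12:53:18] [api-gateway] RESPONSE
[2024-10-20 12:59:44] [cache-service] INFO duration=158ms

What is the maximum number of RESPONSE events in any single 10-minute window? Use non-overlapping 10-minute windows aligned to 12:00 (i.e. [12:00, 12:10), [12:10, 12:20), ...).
2

To find the burst window:

1. Divide the log period into non-overlapping 10-minute windows starting at 12:00
2. Count RESPONSE events in each window
3. Find the window with maximum count
4. Maximum events in a window: 2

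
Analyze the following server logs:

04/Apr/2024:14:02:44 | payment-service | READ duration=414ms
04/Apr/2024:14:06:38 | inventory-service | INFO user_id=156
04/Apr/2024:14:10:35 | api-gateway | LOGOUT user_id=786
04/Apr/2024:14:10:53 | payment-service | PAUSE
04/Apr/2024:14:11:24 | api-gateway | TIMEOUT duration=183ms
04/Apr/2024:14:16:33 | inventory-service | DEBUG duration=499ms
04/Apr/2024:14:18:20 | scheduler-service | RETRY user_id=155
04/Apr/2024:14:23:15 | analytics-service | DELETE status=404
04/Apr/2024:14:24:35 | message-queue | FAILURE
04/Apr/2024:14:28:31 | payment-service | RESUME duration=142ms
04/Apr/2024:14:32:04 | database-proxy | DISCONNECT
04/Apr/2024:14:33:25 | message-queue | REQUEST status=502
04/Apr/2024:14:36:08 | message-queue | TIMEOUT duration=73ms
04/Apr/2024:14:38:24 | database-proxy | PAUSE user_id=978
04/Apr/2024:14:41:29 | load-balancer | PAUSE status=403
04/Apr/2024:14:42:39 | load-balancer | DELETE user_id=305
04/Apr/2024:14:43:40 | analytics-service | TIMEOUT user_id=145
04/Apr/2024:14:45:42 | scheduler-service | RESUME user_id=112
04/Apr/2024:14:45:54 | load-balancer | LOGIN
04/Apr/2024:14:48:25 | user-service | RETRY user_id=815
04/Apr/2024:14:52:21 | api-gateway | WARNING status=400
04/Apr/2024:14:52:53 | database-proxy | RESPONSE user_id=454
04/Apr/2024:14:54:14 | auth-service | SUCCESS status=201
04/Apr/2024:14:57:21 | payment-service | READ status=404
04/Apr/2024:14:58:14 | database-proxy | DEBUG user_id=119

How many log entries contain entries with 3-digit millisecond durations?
4

To find matching entries:

1. Pattern to match: entries with 3-digit millisecond durations
2. Scan each log entry for the pattern
3. Count matches: 4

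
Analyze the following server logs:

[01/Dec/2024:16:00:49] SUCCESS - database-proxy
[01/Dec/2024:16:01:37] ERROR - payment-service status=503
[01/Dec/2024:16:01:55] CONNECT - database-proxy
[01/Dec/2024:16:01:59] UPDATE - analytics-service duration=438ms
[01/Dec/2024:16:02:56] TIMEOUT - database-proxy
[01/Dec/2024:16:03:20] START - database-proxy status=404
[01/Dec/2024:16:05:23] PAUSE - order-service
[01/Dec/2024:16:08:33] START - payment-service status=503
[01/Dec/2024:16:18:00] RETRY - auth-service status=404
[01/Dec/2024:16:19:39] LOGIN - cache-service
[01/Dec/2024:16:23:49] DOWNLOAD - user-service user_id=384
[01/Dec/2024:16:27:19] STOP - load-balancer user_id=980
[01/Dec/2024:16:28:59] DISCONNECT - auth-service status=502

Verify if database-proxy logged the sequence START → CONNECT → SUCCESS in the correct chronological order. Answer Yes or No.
No

To verify sequence order:

1. Find all events in sequence START → CONNECT → SUCCESS for database-proxy
2. Extract their timestamps
3. Check if timestamps are in ascending order
4. Result: No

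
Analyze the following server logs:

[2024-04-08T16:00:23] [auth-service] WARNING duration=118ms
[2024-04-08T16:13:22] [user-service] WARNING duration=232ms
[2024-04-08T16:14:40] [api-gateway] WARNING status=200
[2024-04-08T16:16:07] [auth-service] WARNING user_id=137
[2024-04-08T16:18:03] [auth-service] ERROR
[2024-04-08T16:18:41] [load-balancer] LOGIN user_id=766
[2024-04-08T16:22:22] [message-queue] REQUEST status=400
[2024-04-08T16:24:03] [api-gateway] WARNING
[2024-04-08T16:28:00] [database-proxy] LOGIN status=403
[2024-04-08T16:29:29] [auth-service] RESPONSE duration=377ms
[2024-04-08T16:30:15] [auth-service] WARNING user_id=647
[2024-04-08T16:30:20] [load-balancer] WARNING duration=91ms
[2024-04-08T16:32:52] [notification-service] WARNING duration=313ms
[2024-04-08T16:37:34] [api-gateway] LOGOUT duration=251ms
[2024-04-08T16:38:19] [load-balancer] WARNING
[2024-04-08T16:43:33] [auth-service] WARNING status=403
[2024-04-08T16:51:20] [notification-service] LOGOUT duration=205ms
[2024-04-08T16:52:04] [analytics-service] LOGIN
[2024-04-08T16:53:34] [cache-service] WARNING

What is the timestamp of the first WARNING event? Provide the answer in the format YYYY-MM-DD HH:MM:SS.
2024-04-08 16:00:23

To find the first event:

1. Filter for all WARNING events
2. Sort by timestamp
3. Select the first one
4. Timestamp: 2024-04-08 16:00:23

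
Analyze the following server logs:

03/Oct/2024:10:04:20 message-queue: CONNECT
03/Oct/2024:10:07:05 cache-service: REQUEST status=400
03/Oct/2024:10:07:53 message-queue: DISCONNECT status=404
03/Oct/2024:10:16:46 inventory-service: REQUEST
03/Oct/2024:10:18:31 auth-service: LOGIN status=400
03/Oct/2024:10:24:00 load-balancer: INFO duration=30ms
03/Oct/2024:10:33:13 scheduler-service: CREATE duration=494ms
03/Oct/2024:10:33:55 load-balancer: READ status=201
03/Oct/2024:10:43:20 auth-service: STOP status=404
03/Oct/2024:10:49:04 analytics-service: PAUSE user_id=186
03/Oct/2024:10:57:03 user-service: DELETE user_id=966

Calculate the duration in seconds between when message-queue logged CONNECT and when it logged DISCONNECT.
213

To find the time between events:

1. Locate the first CONNECT event for message-queue: 03/Oct/2024:10:04:20
2. Locate the first DISCONNECT event for message-queue: 03/Oct/2024:10:07:53
3. Calculate the difference: 03/Oct/2024:10:07:53 - 03/Oct/2024:10:04:20 = 213 seconds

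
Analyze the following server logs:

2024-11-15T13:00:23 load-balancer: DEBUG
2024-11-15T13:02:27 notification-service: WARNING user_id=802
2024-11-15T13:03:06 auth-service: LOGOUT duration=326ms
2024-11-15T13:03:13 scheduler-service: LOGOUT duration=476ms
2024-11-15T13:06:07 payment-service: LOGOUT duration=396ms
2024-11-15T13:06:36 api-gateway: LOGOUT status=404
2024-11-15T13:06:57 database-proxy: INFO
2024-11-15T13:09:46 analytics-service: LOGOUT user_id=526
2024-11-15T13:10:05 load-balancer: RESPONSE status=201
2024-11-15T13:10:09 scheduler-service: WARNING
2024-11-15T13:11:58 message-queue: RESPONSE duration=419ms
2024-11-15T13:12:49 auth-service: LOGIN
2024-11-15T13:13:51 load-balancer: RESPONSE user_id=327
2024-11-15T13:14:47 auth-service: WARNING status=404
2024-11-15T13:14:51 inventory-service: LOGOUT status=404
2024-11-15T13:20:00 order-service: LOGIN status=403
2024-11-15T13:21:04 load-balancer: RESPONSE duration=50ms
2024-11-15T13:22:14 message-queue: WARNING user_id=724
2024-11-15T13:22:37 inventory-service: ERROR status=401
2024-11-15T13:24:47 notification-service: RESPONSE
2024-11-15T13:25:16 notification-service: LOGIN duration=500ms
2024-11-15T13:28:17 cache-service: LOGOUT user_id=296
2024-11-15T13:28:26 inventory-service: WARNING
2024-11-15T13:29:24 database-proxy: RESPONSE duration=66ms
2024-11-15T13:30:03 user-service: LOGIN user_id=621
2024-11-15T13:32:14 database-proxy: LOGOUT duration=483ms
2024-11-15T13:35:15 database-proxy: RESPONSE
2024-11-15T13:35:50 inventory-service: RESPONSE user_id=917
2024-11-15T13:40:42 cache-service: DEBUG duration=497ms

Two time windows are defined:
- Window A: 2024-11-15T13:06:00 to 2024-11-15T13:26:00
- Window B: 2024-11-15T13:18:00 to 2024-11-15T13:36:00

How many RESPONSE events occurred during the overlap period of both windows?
2

To find overlap events:

1. Window A: 2024-11-15T13:06:00 to 2024-11-15T13:26:00
2. Window B: 2024-11-15T13:18:00 to 2024-11-15T13:36:00
3. Overlap period: 2024-11-15T13:18:00 to 2024-11-15T13:26:00
4. Count RESPONSE events in overlap: 2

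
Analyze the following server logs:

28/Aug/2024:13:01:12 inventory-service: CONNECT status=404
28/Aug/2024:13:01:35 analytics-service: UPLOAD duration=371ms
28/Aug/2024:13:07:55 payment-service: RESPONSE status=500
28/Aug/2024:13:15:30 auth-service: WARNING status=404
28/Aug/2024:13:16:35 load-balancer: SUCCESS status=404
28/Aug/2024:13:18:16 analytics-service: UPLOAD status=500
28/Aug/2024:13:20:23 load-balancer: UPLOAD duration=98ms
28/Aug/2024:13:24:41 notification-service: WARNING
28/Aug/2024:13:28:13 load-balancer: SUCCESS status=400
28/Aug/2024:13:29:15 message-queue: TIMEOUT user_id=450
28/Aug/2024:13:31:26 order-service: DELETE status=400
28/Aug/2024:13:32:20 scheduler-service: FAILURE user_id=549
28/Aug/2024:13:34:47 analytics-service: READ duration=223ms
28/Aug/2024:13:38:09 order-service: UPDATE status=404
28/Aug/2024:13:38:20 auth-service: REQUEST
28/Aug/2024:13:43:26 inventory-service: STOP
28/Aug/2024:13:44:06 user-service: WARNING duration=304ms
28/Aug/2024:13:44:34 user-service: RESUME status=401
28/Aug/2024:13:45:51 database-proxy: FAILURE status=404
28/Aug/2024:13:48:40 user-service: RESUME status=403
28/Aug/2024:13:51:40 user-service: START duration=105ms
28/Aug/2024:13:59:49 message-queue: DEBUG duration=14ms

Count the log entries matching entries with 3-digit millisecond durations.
4

To find matching entries:

1. Pattern to match: entries with 3-digit millisecond durations
2. Scan each log entry for the pattern
3. Count matches: 4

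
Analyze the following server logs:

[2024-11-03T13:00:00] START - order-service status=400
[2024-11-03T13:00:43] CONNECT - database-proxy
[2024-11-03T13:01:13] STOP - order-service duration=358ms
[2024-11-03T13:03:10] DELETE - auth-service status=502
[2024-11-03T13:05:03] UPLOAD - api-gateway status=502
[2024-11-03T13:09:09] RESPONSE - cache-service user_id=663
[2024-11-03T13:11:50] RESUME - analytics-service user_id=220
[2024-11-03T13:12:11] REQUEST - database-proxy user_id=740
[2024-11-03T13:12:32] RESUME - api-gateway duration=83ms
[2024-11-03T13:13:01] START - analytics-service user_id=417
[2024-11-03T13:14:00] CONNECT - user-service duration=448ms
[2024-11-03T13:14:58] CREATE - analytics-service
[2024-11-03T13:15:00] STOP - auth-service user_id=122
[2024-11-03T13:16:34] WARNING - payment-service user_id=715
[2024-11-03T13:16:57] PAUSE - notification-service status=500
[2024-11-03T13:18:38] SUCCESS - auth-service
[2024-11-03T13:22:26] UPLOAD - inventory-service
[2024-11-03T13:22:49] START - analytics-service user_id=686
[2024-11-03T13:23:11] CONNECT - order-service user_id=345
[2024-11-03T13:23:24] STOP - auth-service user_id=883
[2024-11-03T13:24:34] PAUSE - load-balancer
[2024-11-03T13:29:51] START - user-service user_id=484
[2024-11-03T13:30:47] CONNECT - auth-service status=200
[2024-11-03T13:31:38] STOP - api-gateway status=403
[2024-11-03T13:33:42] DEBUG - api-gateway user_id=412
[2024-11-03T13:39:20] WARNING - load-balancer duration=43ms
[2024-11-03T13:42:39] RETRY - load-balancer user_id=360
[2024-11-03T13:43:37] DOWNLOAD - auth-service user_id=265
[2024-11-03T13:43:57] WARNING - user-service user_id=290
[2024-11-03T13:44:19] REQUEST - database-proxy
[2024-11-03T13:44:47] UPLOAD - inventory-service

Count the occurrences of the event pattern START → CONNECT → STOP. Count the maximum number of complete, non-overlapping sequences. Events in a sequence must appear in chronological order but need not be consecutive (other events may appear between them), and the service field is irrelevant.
4

To count sequences:

1. Look for pattern: START → CONNECT → STOP
2. Greedily scan the log in chronological order, matching each sequence element in turn (ignoring service)
3. Each time the full pattern completes, increment the count and restart matching from the next event
4. Complete non-overlapping sequences found: 4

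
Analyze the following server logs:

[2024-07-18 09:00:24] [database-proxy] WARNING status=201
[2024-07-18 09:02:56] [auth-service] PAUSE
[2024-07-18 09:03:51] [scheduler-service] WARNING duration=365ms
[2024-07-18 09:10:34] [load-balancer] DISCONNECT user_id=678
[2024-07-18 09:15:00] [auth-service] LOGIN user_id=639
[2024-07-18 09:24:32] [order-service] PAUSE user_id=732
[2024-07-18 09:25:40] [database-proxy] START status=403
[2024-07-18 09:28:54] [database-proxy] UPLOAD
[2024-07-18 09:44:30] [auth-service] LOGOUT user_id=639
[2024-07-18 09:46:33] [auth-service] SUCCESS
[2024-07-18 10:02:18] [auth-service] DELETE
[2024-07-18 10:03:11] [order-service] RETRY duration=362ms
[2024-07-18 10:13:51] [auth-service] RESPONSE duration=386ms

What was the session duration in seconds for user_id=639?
1770

To calculate session duration:

1. Find LOGIN event for user_id=639: 2024-07-18 09:15:00
2. Find LOGOUT event for user_id=639: 2024-07-18 09:44:30
3. Session duration: 2024-07-18 09:44:30 - 2024-07-18 09:15:00 = 1770 seconds (29 minutes)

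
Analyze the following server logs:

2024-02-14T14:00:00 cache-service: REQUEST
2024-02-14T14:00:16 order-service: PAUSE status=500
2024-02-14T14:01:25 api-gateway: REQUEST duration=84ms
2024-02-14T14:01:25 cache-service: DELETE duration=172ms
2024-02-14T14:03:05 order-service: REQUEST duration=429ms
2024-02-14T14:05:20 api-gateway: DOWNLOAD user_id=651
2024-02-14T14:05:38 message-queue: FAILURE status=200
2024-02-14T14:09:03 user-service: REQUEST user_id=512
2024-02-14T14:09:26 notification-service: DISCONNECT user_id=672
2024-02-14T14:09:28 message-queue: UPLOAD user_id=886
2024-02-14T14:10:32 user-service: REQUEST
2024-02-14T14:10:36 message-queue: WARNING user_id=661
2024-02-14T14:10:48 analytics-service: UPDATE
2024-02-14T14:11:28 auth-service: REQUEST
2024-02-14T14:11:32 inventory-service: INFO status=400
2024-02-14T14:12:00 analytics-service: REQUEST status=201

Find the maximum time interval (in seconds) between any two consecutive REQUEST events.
358

To find the longest gap:

1. Extract all REQUEST events in chronological order
2. Calculate time differences between consecutive events
3. Find the maximum difference
4. Longest gap: 358 seconds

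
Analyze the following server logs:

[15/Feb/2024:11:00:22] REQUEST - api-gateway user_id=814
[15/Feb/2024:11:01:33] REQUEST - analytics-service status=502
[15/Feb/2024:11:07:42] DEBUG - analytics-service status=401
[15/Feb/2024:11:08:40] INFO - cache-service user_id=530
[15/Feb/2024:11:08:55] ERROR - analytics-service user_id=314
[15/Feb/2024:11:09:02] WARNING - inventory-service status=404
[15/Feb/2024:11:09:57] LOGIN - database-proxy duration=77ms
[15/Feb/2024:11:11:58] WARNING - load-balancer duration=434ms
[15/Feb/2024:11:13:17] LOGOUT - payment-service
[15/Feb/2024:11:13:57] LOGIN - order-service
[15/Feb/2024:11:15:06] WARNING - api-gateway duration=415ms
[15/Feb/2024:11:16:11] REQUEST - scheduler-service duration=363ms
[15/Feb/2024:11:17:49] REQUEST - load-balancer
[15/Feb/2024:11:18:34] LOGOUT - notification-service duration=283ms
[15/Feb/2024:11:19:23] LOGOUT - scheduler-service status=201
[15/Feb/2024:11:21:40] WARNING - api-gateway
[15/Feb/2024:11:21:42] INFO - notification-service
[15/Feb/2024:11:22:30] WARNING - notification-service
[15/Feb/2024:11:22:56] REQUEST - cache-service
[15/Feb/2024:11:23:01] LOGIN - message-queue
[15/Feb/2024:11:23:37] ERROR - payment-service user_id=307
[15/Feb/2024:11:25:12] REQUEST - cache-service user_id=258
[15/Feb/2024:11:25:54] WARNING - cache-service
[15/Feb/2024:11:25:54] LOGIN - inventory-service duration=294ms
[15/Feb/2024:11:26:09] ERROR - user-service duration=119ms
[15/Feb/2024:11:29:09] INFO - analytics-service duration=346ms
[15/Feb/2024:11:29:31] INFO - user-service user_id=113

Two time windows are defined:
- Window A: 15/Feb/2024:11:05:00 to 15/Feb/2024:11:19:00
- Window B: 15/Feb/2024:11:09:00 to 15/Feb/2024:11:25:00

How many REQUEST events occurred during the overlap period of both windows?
2

To find overlap events:

1. Window A: 15/Feb/2024:11:05:00 to 15/Feb/2024:11:19:00
2. Window B: 15/Feb/2024:11:09:00 to 15/Feb/2024:11:25:00
3. Overlap period: 15/Feb/2024:11:09:00 to 15/Feb/2024:11:19:00
4. Count REQUEST events in overlap: 2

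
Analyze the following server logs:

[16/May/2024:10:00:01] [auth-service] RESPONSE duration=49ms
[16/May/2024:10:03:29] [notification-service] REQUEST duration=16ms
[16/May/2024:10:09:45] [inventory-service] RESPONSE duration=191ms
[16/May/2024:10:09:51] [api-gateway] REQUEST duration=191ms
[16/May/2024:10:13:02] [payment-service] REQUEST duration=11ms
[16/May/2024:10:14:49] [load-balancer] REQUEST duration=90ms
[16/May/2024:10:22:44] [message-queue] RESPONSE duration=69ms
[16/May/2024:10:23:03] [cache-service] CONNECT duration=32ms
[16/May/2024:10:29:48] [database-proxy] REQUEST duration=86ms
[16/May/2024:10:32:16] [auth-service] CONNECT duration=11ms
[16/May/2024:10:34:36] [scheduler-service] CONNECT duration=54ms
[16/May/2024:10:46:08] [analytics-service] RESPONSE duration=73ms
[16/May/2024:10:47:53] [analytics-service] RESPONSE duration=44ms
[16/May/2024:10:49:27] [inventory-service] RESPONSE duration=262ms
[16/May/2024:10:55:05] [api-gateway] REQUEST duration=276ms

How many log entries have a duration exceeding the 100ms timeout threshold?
4

To count timeouts:

1. Threshold: 100ms
2. Extract duration from each log entry
3. Count entries where duration > 100
4. Timeout count: 4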